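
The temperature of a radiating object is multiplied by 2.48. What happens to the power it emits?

factor ≈ 37.8

P ∝ T⁴, so the power scales as (2.48)⁴ = 37.8.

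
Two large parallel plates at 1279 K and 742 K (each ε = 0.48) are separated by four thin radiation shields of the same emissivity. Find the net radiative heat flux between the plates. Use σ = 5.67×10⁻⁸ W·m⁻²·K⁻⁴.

q ≈ 8500 W/m²

Each of the 5 gaps contributes resistance (2/ε − 1) = 2/0.48 − 1 = 3.167; total = 15.83.
q = σ(T₁⁴ − T₂⁴) / 15.83 = 5.67×10⁻⁸ × 2.37×10^12 / 15.83 = 8500 W/m².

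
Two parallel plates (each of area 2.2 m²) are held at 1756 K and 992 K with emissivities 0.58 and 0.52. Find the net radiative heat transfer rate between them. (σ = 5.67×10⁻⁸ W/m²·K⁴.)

Q ≈ 4.02×10^5 W

For two large parallel gray plates, q = σ(T₁⁴ − T₂⁴) / (1/ε₁ + 1/ε₂ − 1).
1/ε₁ + 1/ε₂ − 1 = 1/0.58 + 1/0.52 − 1 = 2.647.
T₁⁴ − T₂⁴ = 9.51×10^12 − 9.68×10^11 = 8.54×10^12 K⁴.
q = 5.67×10⁻⁸ × 8.54×10^12 / 2.647 = 1.83×10^5 W/m².
Q = q·A = 1.83×10^5 × 2.2 = 4.02×10^5 W.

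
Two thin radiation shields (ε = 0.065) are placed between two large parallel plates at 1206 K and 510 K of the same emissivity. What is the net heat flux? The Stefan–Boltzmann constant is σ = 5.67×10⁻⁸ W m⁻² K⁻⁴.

q ≈ 1300 W/m²

Each of the 3 gaps contributes resistance (2/ε − 1) = 2/0.065 − 1 = 29.77; total = 89.31.
q = σ(T₁⁴ − T₂⁴) / 89.31 = 5.67×10⁻⁸ × 2.05×10^12 / 89.31 = 1300 W/m².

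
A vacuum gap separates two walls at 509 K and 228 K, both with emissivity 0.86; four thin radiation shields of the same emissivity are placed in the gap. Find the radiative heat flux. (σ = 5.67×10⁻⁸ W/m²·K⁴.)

q ≈ 551 W/m²

Each of the 5 gaps contributes resistance (2/ε − 1) = 2/0.86 − 1 = 1.326; total = 6.628.
q = σ(T₁⁴ − T₂⁴) / 6.628 = 5.67×10⁻⁸ × 6.44×10^10 / 6.628 = 551 W/m².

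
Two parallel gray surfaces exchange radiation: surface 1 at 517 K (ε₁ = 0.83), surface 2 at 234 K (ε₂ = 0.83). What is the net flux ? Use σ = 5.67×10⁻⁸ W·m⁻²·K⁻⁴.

q ≈ 2750 W/m²

For two large parallel gray plates, q = σ(T₁⁴ − T₂⁴) / (1/ε₁ + 1/ε₂ − 1).
1/ε₁ + 1/ε₂ − 1 = 1/0.83 + 1/0.83 − 1 = 1.410.
T₁⁴ − T₂⁴ = 7.14×10^10 − 3.00×10^9 = 6.84×10^10 K⁴.
q = 5.67×10⁻⁸ × 6.84×10^10 / 1.410 = 2750 W/m².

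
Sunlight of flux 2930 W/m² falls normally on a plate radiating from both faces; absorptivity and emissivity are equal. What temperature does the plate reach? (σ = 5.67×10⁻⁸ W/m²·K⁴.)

T ≈ 401 K

Absorbed flux αS = emitted flux 2εσT⁴ per unit area; with α = ε this gives T = (S/2σ)^(1/4).
T = (2930 / (2 × 5.67×10⁻⁸))^(1/4) = (2.58×10^10)^(1/4).
T = 401 K.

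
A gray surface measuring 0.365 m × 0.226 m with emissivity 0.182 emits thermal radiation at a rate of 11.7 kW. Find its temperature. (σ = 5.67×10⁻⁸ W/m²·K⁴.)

T ≈ 1930 K

A = 0.365 × 0.226 = 0.0825 m².
From P = εσAT⁴, T = (P / εσA)^(1/4) = (11700 / (0.182 × 5.67×10⁻⁸ × 0.0825))^(1/4).
T = (1.37×10^13)^(1/4) = 1930 K.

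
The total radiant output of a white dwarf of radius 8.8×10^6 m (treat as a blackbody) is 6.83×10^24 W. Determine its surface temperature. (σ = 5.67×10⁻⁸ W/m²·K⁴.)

A = 4πr² = 4π × (8.8×10^6)² = 9.73×10^14 m².
From P = σAT⁴, T = (P / σA)^(1/4) = (6.83×10^24 / (5.67×10⁻⁸ × 9.73×10^14))^(1/4).
T = (1.24×10^17)^(1/4) = 18800 K.

T ≈ 18800 K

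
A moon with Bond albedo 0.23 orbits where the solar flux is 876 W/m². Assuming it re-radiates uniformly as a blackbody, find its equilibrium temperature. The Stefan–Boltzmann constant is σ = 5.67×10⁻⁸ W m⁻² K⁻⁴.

T ≈ 234 K

Power absorbed = (1−a)S·πR²; power emitted = 4πR²σT⁴. Equating and cancelling πR²:
T = ((1−a)S / 4σ)^(1/4) = (675 / (4 × 5.67×10⁻⁸))^(1/4) = (2.97×10^9)^(1/4).
T = 234 K.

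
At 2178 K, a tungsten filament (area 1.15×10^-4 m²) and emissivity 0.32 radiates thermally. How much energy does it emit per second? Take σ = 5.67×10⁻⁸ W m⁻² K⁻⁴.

Stefan–Boltzmann: P = εσAT⁴ = 0.32 × 5.67×10⁻⁸ × 1.15×10^-4 × (2178)⁴ = 0.32 × 5.67×10⁻⁸ × 1.15×10^-4 × 2.25×10^13.
P = 47.0 W.

P ≈ 47.0 W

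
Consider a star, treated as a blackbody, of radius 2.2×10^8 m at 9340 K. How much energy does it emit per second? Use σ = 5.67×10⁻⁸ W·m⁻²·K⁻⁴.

P ≈ 2.62×10^26 W

A = 4πr² = 4π × (2.2×10^8)² = 6.08×10^17 m².
P = σAT⁴ = 5.67×10⁻⁸ × 6.08×10^17 × (9340)⁴ = 5.67×10⁻⁸ × 6.08×10^17 × 7.61×10^15.
P = 2.62×10^26 W.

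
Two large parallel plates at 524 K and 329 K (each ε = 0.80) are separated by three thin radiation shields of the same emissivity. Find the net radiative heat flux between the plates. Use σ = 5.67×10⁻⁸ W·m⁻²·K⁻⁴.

q ≈ 602 W/m²

Each of the 4 gaps contributes resistance (2/ε − 1) = 2/0.80 − 1 = 1.500; total = 6.000.
q = σ(T₁⁴ − T₂⁴) / 6.000 = 5.67×10⁻⁸ × 6.37×10^10 / 6.000 = 602 W/m².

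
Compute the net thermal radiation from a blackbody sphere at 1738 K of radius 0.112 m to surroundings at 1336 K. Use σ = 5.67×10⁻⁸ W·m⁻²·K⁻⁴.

Q ≈ 53100 W

A = 4πr² = 4π × (0.112)² = 0.158 m².
Q = σA(T⁴ − T_s⁴). T⁴ − T_s⁴ = (1738)⁴ − (1336)⁴ = 9.12×10^12 − 3.19×10^12 = 5.94×10^12 K⁴.
Q = 5.67×10⁻⁸ × 0.158 × 5.94×10^12 = 53100 W.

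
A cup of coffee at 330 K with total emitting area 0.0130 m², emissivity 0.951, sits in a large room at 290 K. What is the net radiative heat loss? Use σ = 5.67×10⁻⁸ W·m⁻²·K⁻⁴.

Q ≈ 3.36 W

Q = εσA(T⁴ − T_s⁴). T⁴ − T_s⁴ = (330)⁴ − (290)⁴ = 1.19×10^10 − 7.07×10^9 = 4.79×10^9 K⁴.
Q = 0.951 × 5.67×10⁻⁸ × 0.0130 × 4.79×10^9 = 3.36 W.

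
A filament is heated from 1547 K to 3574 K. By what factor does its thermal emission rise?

ratio ≈ 28.5

P ∝ T⁴, so the ratio is (3574/1547)⁴ = (2.310)⁴ = 28.5.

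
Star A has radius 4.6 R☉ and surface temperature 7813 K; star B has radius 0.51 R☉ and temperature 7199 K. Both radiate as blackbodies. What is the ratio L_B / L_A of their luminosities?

L_B/L_A ≈ 8.86×10^-3

L = 4πR²σT⁴ ∝ R²T⁴, so L_B/L_A = (0.51/4.6)² × (7199/7813)⁴ = 0.0123 × 0.721 = 8.86×10^-3.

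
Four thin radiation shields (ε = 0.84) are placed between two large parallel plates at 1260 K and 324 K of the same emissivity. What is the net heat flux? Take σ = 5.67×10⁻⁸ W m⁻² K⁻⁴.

q ≈ 20600 W/m²

Each of the 5 gaps contributes resistance (2/ε − 1) = 2/0.84 − 1 = 1.381; total = 6.905.
q = σ(T₁⁴ − T₂⁴) / 6.905 = 5.67×10⁻⁸ × 2.51×10^12 / 6.905 = 20600 W/m².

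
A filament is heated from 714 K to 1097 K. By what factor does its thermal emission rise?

ratio ≈ 5.57

P ∝ T⁴, so the ratio is (1097/714)⁴ = (1.536)⁴ = 5.57.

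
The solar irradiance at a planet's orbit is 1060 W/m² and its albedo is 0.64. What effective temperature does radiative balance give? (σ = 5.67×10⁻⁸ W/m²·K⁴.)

Power absorbed = (1−a)S·πR²; power emitted = 4πR²σT⁴. Equating and cancelling πR²:
T = ((1−a)S / 4σ)^(1/4) = (382 / (4 × 5.67×10⁻⁸))^(1/4) = (1.68×10^9)^(1/4).
T = 203 K.

T ≈ 203 K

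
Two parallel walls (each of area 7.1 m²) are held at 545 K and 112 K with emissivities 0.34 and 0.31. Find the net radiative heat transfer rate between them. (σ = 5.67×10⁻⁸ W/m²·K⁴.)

Q ≈ 6860 W

For two large parallel gray plates, q = σ(T₁⁴ − T₂⁴) / (1/ε₁ + 1/ε₂ − 1).
1/ε₁ + 1/ε₂ − 1 = 1/0.34 + 1/0.31 − 1 = 5.167.
T₁⁴ − T₂⁴ = 8.82×10^10 − 1.57×10^8 = 8.81×10^10 K⁴.
q = 5.67×10⁻⁸ × 8.81×10^10 / 5.167 = 966 W/m².
Q = q·A = 966 × 7.1 = 6860 W.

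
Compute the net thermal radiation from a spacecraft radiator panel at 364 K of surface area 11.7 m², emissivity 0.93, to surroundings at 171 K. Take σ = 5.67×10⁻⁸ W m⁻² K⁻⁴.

Q = εσA(T⁴ − T_s⁴). T⁴ − T_s⁴ = (364)⁴ − (171)⁴ = 1.76×10^10 − 8.55×10^8 = 1.67×10^10 K⁴.
Q = 0.93 × 5.67×10⁻⁸ × 11.7 × 1.67×10^10 = 10300 W.

Q ≈ 10300 W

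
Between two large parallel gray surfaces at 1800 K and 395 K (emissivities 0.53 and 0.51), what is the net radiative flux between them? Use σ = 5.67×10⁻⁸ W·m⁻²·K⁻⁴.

For two large parallel gray plates, q = σ(T₁⁴ − T₂⁴) / (1/ε₁ + 1/ε₂ − 1).
1/ε₁ + 1/ε₂ − 1 = 1/0.53 + 1/0.51 − 1 = 2.848.
T₁⁴ − T₂⁴ = 1.05×10^13 − 2.43×10^10 = 1.05×10^13 K⁴.
q = 5.67×10⁻⁸ × 1.05×10^13 / 2.848 = 2.09×10^5 W/m².

q ≈ 2.09×10^5 W/m²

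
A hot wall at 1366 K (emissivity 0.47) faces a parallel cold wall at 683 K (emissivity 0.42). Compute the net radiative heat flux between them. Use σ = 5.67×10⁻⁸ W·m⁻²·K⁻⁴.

q ≈ 52700 W/m²

For two large parallel gray plates, q = σ(T₁⁴ − T₂⁴) / (1/ε₁ + 1/ε₂ − 1).
1/ε₁ + 1/ε₂ − 1 = 1/0.47 + 1/0.42 − 1 = 3.509.
T₁⁴ − T₂⁴ = 3.48×10^12 − 2.18×10^11 = 3.26×10^12 K⁴.
q = 5.67×10⁻⁸ × 3.26×10^12 / 3.509 = 52700 W/m².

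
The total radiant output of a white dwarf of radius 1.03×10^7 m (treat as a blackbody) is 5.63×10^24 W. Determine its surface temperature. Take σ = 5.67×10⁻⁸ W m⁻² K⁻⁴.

A = 4πr² = 4π × (1.03×10^7)² = 1.33×10^15 m².
From P = σAT⁴, T = (P / σA)^(1/4) = (5.63×10^24 / (5.67×10⁻⁸ × 1.33×10^15))^(1/4).
T = (7.45×10^16)^(1/4) = 16500 K.

T ≈ 16500 K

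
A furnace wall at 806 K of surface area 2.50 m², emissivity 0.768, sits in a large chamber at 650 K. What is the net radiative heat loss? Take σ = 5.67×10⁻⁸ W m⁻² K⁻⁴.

Q ≈ 26500 W

Q = εσA(T⁴ − T_s⁴). T⁴ − T_s⁴ = (806)⁴ − (650)⁴ = 4.22×10^11 − 1.79×10^11 = 2.44×10^11 K⁴.
Q = 0.768 × 5.67×10⁻⁸ × 2.50 × 2.44×10^11 = 26500 W.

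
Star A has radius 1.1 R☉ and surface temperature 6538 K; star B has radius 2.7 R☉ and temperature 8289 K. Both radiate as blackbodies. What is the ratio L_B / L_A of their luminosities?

L = 4πR²σT⁴ ∝ R²T⁴, so L_B/L_A = (2.7/1.1)² × (8289/6538)⁴ = 6.02 × 2.58 = 15.6.

L_B/L_A ≈ 15.6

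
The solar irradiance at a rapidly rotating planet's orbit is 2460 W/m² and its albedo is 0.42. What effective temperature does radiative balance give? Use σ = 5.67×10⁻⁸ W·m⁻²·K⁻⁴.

Power absorbed = (1−a)S·πR²; power emitted = 4πR²σT⁴. Equating and cancelling πR²:
T = ((1−a)S / 4σ)^(1/4) = (1430 / (4 × 5.67×10⁻⁸))^(1/4) = (6.29×10^9)^(1/4).
T = 282 K.

T ≈ 282 K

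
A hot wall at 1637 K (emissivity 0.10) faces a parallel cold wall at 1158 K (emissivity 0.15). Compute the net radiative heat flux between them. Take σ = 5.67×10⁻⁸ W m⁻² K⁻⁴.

q ≈ 19500 W/m²

For two large parallel gray plates, q = σ(T₁⁴ − T₂⁴) / (1/ε₁ + 1/ε₂ − 1).
1/ε₁ + 1/ε₂ − 1 = 1/0.10 + 1/0.15 − 1 = 15.67.
T₁⁴ − T₂⁴ = 7.18×10^12 − 1.80×10^12 = 5.38×10^12 K⁴.
q = 5.67×10⁻⁸ × 5.38×10^12 / 15.67 = 19500 W/m².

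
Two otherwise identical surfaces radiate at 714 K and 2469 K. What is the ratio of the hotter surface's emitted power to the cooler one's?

P ∝ T⁴, so the ratio is (2469/714)⁴ = (3.458)⁴ = 143.

ratio ≈ 143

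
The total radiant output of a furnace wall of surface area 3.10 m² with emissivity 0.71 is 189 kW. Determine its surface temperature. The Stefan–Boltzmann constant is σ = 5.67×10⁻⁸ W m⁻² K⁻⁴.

T ≈ 1110 K

From P = εσAT⁴, T = (P / εσA)^(1/4) = (1.89×10^5 / (0.71 × 5.67×10⁻⁸ × 3.10))^(1/4).
T = (1.51×10^12)^(1/4) = 1110 K.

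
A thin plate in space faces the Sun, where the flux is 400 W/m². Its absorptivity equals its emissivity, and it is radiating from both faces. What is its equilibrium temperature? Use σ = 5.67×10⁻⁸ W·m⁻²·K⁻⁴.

Absorbed flux αS = emitted flux 2εσT⁴ per unit area; with α = ε this gives T = (S/2σ)^(1/4).
T = (400 / (2 × 5.67×10⁻⁸))^(1/4) = (3.53×10^9)^(1/4).
T = 244 K.

T ≈ 244 K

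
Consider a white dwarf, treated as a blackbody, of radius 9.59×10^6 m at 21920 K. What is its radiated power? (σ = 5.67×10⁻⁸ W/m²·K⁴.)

P ≈ 1.51×10^25 W

A = 4πr² = 4π × (9.59×10^6)² = 1.16×10^15 m².
P = σAT⁴ = 5.67×10⁻⁸ × 1.16×10^15 × (21920)⁴ = 5.67×10⁻⁸ × 1.16×10^15 × 2.31×10^17.
P = 1.51×10^25 W.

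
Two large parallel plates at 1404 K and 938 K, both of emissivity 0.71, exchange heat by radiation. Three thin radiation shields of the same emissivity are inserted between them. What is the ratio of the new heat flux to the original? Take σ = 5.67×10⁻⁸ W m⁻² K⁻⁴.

With N identical shields there are N+1 = 4 gaps in series, each with the same radiative resistance, so the flux falls to 1/(N+1) of its unshielded value.

ratio ≈ 0.250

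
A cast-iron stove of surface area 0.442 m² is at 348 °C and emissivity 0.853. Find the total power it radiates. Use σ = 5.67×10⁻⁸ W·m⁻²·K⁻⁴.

P ≈ 3180 W

348 °C = 621 K.
P = εσAT⁴ = 0.853 × 5.67×10⁻⁸ × 0.442 × (621)⁴ = 0.853 × 5.67×10⁻⁸ × 0.442 × 1.49×10^11.
P = 3180 W.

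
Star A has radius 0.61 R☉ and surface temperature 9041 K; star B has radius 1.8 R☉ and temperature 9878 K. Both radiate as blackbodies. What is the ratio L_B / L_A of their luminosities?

L_B/L_A ≈ 12.4

L = 4πR²σT⁴ ∝ R²T⁴, so L_B/L_A = (1.8/0.61)² × (9878/9041)⁴ = 8.71 × 1.42 = 12.4.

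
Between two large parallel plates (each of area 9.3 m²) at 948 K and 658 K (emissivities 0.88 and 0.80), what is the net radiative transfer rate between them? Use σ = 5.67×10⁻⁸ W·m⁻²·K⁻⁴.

Q ≈ 2.36×10^5 W

For two large parallel gray plates, q = σ(T₁⁴ − T₂⁴) / (1/ε₁ + 1/ε₂ − 1).
1/ε₁ + 1/ε₂ − 1 = 1/0.88 + 1/0.80 − 1 = 1.386.
T₁⁴ − T₂⁴ = 8.08×10^11 − 1.87×10^11 = 6.20×10^11 K⁴.
q = 5.67×10⁻⁸ × 6.20×10^11 / 1.386 = 25400 W/m².
Q = q·A = 25400 × 9.3 = 2.36×10^5 W.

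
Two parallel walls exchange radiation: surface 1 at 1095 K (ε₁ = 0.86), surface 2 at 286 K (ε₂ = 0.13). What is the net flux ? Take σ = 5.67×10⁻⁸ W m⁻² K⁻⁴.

q ≈ 10300 W/m²

For two large parallel gray plates, q = σ(T₁⁴ − T₂⁴) / (1/ε₁ + 1/ε₂ − 1).
1/ε₁ + 1/ε₂ − 1 = 1/0.86 + 1/0.13 − 1 = 7.855.
T₁⁴ − T₂⁴ = 1.44×10^12 − 6.69×10^9 = 1.43×10^12 K⁴.
q = 5.67×10⁻⁸ × 1.43×10^12 / 7.855 = 10300 W/m².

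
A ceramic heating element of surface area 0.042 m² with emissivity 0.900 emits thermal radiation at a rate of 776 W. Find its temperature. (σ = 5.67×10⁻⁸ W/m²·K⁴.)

From P = εσAT⁴, T = (P / εσA)^(1/4) = (776 / (0.900 × 5.67×10⁻⁸ × 0.0420))^(1/4).
T = (3.62×10^11)^(1/4) = 776 K.

T ≈ 776 K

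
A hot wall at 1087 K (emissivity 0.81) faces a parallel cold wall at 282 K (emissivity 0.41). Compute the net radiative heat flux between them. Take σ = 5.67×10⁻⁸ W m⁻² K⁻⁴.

q ≈ 29500 W/m²

For two large parallel gray plates, q = σ(T₁⁴ − T₂⁴) / (1/ε₁ + 1/ε₂ − 1).
1/ε₁ + 1/ε₂ − 1 = 1/0.81 + 1/0.41 − 1 = 2.674.
T₁⁴ − T₂⁴ = 1.40×10^12 − 6.32×10^9 = 1.39×10^12 K⁴.
q = 5.67×10⁻⁸ × 1.39×10^12 / 2.674 = 29500 W/m².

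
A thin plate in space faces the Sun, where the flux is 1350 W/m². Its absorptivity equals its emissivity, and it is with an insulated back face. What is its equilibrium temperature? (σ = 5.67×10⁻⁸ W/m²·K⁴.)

T ≈ 393 K

Absorbed flux αS = emitted flux εσT⁴ (one radiating face); with α = ε, T = (S/σ)^(1/4).
T = (1350 / 5.67×10⁻⁸)^(1/4) = (2.38×10^10)^(1/4).
T = 393 K.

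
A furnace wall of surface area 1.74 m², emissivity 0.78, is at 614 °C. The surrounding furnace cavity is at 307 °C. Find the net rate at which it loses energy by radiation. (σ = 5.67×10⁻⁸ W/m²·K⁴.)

Convert: 614 °C = 887 K; 307 °C = 580 K.
Q = εσA(T⁴ − T_s⁴). T⁴ − T_s⁴ = (887)⁴ − (580)⁴ = 6.19×10^11 − 1.13×10^11 = 5.06×10^11 K⁴.
Q = 0.78 × 5.67×10⁻⁸ × 1.74 × 5.06×10^11 = 38900 W.

Q ≈ 38900 W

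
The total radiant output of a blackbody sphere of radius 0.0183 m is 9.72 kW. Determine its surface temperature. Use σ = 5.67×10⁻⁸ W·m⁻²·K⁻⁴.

A = 4πr² = 4π × (0.0183)² = 4.21×10^-3 m².
From P = σAT⁴, T = (P / σA)^(1/4) = (9720 / (5.67×10⁻⁸ × 4.21×10^-3))^(1/4).
T = (4.07×10^13)^(1/4) = 2530 K.

T ≈ 2530 K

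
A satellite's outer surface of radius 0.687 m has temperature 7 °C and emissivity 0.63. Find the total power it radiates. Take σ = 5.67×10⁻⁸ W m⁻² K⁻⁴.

P ≈ 1300 W

A = 4πr² = 4π × (0.687)² = 5.93 m².
7 °C = 280 K.
Stefan–Boltzmann: P = εσAT⁴ = 0.63 × 5.67×10⁻⁸ × 5.93 × (280)⁴ = 0.63 × 5.67×10⁻⁸ × 5.93 × 6.15×10^9.
P = 1300 W.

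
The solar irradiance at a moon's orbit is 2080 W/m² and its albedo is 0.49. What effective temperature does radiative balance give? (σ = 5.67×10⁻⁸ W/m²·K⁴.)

Power absorbed = (1−a)S·πR²; power emitted = 4πR²σT⁴. Equating and cancelling πR²:
T = ((1−a)S / 4σ)^(1/4) = (1060 / (4 × 5.67×10⁻⁸))^(1/4) = (4.68×10^9)^(1/4).
T = 262 K.

T ≈ 262 K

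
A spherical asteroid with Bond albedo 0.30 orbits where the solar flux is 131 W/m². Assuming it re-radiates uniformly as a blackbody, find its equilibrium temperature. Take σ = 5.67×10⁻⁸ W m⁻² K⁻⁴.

Power absorbed = (1−a)S·πR²; power emitted = 4πR²σT⁴. Equating and cancelling πR²:
T = ((1−a)S / 4σ)^(1/4) = (91.7 / (4 × 5.67×10⁻⁸))^(1/4) = (4.04×10^8)^(1/4).
T = 142 K.

T ≈ 142 K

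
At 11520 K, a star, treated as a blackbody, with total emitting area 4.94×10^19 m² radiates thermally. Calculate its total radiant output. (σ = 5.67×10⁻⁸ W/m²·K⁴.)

P ≈ 4.93×10^28 W

P = σAT⁴ = 5.67×10⁻⁸ × 4.94×10^19 × (11520)⁴ = 5.67×10⁻⁸ × 4.94×10^19 × 1.76×10^16.
P = 4.93×10^28 W.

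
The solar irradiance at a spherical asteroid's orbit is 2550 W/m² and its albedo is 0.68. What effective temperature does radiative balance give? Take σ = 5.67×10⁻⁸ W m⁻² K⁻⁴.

T ≈ 245 K

Power absorbed = (1−a)S·πR²; power emitted = 4πR²σT⁴. Equating and cancelling πR²:
T = ((1−a)S / 4σ)^(1/4) = (816 / (4 × 5.67×10⁻⁸))^(1/4) = (3.60×10^9)^(1/4).
T = 245 K.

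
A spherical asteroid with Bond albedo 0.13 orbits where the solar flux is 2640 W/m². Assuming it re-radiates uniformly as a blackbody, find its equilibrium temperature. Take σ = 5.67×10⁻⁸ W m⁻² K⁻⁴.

T ≈ 317 K

Power absorbed = (1−a)S·πR²; power emitted = 4πR²σT⁴. Equating and cancelling πR²:
T = ((1−a)S / 4σ)^(1/4) = (2300 / (4 × 5.67×10⁻⁸))^(1/4) = (1.01×10^10)^(1/4).
T = 317 K.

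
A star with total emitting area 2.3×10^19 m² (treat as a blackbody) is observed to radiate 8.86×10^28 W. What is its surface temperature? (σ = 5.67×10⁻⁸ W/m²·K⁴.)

T ≈ 16100 K

From P = σAT⁴, T = (P / σA)^(1/4) = (8.86×10^28 / (5.67×10⁻⁸ × 2.30×10^19))^(1/4).
T = (6.79×10^16)^(1/4) = 16100 K.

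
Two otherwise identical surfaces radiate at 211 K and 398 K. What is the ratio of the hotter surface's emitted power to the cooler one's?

ratio ≈ 12.7

P ∝ T⁴, so the ratio is (398/211)⁴ = (1.886)⁴ = 12.7.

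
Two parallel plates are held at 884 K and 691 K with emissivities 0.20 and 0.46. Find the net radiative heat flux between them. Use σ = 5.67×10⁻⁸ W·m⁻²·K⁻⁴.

For two large parallel gray plates, q = σ(T₁⁴ − T₂⁴) / (1/ε₁ + 1/ε₂ − 1).
1/ε₁ + 1/ε₂ − 1 = 1/0.20 + 1/0.46 − 1 = 6.174.
T₁⁴ − T₂⁴ = 6.11×10^11 − 2.28×10^11 = 3.83×10^11 K⁴.
q = 5.67×10⁻⁸ × 3.83×10^11 / 6.174 = 3510 W/m².

q ≈ 3510 W/m²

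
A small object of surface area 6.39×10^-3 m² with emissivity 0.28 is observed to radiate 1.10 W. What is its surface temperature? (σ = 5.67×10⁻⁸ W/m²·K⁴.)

From P = εσAT⁴, T = (P / εσA)^(1/4) = (1.10 / (0.28 × 5.67×10⁻⁸ × 6.39×10^-3))^(1/4).
T = (1.08×10^10)^(1/4) = 323 K.

T ≈ 323 K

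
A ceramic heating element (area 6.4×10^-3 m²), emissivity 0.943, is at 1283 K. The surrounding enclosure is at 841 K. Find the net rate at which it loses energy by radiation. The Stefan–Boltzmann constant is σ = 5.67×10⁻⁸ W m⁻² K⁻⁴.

Q = εσA(T⁴ − T_s⁴). T⁴ − T_s⁴ = (1283)⁴ − (841)⁴ = 2.71×10^12 − 5.00×10^11 = 2.21×10^12 K⁴.
Q = 0.943 × 5.67×10⁻⁸ × 6.40×10^-3 × 2.21×10^12 = 756 W.

Q ≈ 756 W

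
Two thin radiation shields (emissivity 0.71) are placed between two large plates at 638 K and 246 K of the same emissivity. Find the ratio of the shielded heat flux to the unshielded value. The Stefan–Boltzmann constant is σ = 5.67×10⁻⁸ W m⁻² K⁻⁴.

With N identical shields there are N+1 = 3 gaps in series, each with the same radiative resistance, so the flux falls to 1/(N+1) of its unshielded value.

ratio ≈ 0.333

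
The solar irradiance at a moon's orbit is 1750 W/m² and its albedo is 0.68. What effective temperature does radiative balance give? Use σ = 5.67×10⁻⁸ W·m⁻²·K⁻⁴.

T ≈ 223 K

Power absorbed = (1−a)S·πR²; power emitted = 4πR²σT⁴. Equating and cancelling πR²:
T = ((1−a)S / 4σ)^(1/4) = (560 / (4 × 5.67×10⁻⁸))^(1/4) = (2.47×10^9)^(1/4).
T = 223 K.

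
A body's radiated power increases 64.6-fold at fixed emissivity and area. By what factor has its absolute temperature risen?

P ∝ T⁴ ⇒ T ∝ P^(1/4), so T scales by (64.6)^(1/4) = 2.84.

factor ≈ 2.84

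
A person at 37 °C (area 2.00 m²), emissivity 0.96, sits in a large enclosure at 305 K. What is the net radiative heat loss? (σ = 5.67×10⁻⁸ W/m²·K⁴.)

Convert: 37 °C = 310 K.
Q = εσA(T⁴ − T_s⁴). T⁴ − T_s⁴ = (310)⁴ − (305)⁴ = 9.24×10^9 − 8.65×10^9 = 5.82×10^8 K⁴.
Q = 0.96 × 5.67×10⁻⁸ × 2.00 × 5.82×10^8 = 63.3 W.

Q ≈ 63.3 W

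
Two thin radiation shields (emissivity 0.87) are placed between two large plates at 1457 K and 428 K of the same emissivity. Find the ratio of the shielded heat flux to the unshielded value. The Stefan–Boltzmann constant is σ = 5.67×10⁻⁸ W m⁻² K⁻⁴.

ratio ≈ 0.333

With N identical shields there are N+1 = 3 gaps in series, each with the same radiative resistance, so the flux falls to 1/(N+1) of its unshielded value.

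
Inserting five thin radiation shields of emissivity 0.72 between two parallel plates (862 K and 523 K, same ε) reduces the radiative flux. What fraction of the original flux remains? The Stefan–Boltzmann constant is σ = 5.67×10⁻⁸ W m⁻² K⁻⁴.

ratio ≈ 0.167

With N identical shields there are N+1 = 6 gaps in series, each with the same radiative resistance, so the flux falls to 1/(N+1) of its unshielded value.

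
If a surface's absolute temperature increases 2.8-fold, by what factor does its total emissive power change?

P ∝ T⁴, so the power scales as (2.8)⁴ = 61.5.

factor ≈ 61.5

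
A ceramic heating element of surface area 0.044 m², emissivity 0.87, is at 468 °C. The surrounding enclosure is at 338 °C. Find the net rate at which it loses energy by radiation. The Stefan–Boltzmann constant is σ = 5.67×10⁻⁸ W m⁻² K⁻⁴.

Q ≈ 352 W

Convert: 468 °C = 741 K; 338 °C = 611 K.
Q = εσA(T⁴ − T_s⁴). T⁴ − T_s⁴ = (741)⁴ − (611)⁴ = 3.01×10^11 − 1.39×10^11 = 1.62×10^11 K⁴.
Q = 0.87 × 5.67×10⁻⁸ × 0.0440 × 1.62×10^11 = 352 W.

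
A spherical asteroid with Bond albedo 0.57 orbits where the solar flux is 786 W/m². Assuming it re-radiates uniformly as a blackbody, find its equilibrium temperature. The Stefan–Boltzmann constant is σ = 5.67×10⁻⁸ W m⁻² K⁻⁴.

Power absorbed = (1−a)S·πR²; power emitted = 4πR²σT⁴. Equating and cancelling πR²:
T = ((1−a)S / 4σ)^(1/4) = (338 / (4 × 5.67×10⁻⁸))^(1/4) = (1.49×10^9)^(1/4).
T = 196 K.

T ≈ 196 K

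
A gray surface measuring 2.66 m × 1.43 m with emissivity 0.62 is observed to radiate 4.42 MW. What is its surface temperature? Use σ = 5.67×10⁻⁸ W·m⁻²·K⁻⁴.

T ≈ 2400 K

A = 2.66 × 1.43 = 3.80 m².
From P = εσAT⁴, T = (P / εσA)^(1/4) = (4.42×10^6 / (0.62 × 5.67×10⁻⁸ × 3.80))^(1/4).
T = (3.31×10^13)^(1/4) = 2400 K.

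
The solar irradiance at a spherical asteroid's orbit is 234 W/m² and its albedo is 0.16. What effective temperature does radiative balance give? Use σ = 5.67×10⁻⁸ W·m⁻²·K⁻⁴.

T ≈ 172 K

Power absorbed = (1−a)S·πR²; power emitted = 4πR²σT⁴. Equating and cancelling πR²:
T = ((1−a)S / 4σ)^(1/4) = (197 / (4 × 5.67×10⁻⁸))^(1/4) = (8.67×10^8)^(1/4).
T = 172 K.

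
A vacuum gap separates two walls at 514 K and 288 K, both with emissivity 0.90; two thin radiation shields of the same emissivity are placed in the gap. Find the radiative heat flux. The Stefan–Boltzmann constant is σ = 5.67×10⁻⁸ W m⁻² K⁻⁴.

Each of the 3 gaps contributes resistance (2/ε − 1) = 2/0.90 − 1 = 1.222; total = 3.667.
q = σ(T₁⁴ − T₂⁴) / 3.667 = 5.67×10⁻⁸ × 6.29×10^10 / 3.667 = 973 W/m².

q ≈ 973 W/m²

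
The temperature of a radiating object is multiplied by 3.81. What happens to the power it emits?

P ∝ T⁴, so the power scales as (3.81)⁴ = 211.

factor ≈ 211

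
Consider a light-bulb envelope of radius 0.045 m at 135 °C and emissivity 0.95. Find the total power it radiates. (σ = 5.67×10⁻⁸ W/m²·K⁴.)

P ≈ 38.0 W

A = 4πr² = 4π × (0.045)² = 0.0254 m².
135 °C = 408 K.
P = εσAT⁴ = 0.95 × 5.67×10⁻⁸ × 0.0254 × (408)⁴ = 0.95 × 5.67×10⁻⁸ × 0.0254 × 2.77×10^10.
P = 38.0 W.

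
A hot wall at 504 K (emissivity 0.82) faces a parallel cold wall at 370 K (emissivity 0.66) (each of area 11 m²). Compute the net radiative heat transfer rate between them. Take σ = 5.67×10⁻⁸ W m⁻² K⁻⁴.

Q ≈ 16500 W

For two large parallel gray plates, q = σ(T₁⁴ − T₂⁴) / (1/ε₁ + 1/ε₂ − 1).
1/ε₁ + 1/ε₂ − 1 = 1/0.82 + 1/0.66 − 1 = 1.735.
T₁⁴ − T₂⁴ = 6.45×10^10 − 1.87×10^10 = 4.58×10^10 K⁴.
q = 5.67×10⁻⁸ × 4.58×10^10 / 1.735 = 1500 W/m².
Q = q·A = 1500 × 11 = 16500 W.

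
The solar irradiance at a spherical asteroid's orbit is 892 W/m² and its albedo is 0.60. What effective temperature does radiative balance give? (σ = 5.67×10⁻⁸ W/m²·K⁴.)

Power absorbed = (1−a)S·πR²; power emitted = 4πR²σT⁴. Equating and cancelling πR²:
T = ((1−a)S / 4σ)^(1/4) = (357 / (4 × 5.67×10⁻⁸))^(1/4) = (1.57×10^9)^(1/4).
T = 199 K.

T ≈ 199 K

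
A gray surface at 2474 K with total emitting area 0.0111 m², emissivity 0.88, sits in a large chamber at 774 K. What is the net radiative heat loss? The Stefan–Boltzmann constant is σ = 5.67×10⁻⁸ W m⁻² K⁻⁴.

Q = εσA(T⁴ − T_s⁴). T⁴ − T_s⁴ = (2474)⁴ − (774)⁴ = 3.75×10^13 − 3.59×10^11 = 3.71×10^13 K⁴.
Q = 0.88 × 5.67×10⁻⁸ × 0.0111 × 3.71×10^13 = 20500 W.

Q ≈ 20500 W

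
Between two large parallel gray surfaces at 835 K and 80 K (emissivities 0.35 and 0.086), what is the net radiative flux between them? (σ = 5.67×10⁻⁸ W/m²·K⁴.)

For two large parallel gray plates, q = σ(T₁⁴ − T₂⁴) / (1/ε₁ + 1/ε₂ − 1).
1/ε₁ + 1/ε₂ − 1 = 1/0.35 + 1/0.086 − 1 = 13.49.
T₁⁴ − T₂⁴ = 4.86×10^11 − 4.10×10^7 = 4.86×10^11 K⁴.
q = 5.67×10⁻⁸ × 4.86×10^11 / 13.49 = 2040 W/m².

q ≈ 2040 W/m²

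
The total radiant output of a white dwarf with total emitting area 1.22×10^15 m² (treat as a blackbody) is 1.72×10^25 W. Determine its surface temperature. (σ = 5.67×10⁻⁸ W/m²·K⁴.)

From P = σAT⁴, T = (P / σA)^(1/4) = (1.72×10^25 / (5.67×10⁻⁸ × 1.22×10^15))^(1/4).
T = (2.49×10^17)^(1/4) = 22300 K.

T ≈ 22300 K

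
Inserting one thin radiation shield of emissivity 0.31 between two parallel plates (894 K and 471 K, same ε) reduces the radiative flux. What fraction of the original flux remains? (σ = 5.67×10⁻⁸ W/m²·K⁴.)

With N identical shields there are N+1 = 2 gaps in series, each with the same radiative resistance, so the flux falls to 1/(N+1) of its unshielded value.

ratio ≈ 0.500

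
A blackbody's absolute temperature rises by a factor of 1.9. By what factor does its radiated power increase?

factor ≈ 13.0

P ∝ T⁴, so the power scales as (1.9)⁴ = 13.0.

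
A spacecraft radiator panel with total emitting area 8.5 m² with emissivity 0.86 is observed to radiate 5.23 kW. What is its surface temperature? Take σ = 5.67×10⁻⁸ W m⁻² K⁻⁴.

T ≈ 335 K

From P = εσAT⁴, T = (P / εσA)^(1/4) = (5230 / (0.86 × 5.67×10⁻⁸ × 8.50))^(1/4).
T = (1.26×10^10)^(1/4) = 335 K.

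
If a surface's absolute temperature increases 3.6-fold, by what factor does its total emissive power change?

factor ≈ 168

P ∝ T⁴, so the power scales as (3.6)⁴ = 168.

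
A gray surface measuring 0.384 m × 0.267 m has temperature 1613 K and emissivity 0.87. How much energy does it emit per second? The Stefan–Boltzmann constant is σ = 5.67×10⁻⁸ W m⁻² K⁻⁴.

P ≈ 34200 W

A = 0.384 × 0.267 = 0.103 m².
P = εσAT⁴ = 0.87 × 5.67×10⁻⁸ × 0.103 × (1613)⁴ = 0.87 × 5.67×10⁻⁸ × 0.103 × 6.77×10^12.
P = 34200 W.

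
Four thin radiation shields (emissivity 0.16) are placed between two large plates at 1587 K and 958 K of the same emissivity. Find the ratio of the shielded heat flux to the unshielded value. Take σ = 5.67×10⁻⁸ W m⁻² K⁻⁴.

ratio ≈ 0.200

With N identical shields there are N+1 = 5 gaps in series, each with the same radiative resistance, so the flux falls to 1/(N+1) of its unshielded value.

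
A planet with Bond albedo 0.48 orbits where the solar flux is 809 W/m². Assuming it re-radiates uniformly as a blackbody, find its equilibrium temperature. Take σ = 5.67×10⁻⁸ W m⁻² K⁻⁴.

Power absorbed = (1−a)S·πR²; power emitted = 4πR²σT⁴. Equating and cancelling πR²:
T = ((1−a)S / 4σ)^(1/4) = (421 / (4 × 5.67×10⁻⁸))^(1/4) = (1.85×10^9)^(1/4).
T = 208 K.

T ≈ 208 K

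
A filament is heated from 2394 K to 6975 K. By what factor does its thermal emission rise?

P ∝ T⁴, so the ratio is (6975/2394)⁴ = (2.914)⁴ = 72.1.

ratio ≈ 72.1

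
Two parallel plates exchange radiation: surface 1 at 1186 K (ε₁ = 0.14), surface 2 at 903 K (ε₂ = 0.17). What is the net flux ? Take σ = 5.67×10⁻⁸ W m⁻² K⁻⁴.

q ≈ 6190 W/m²

For two large parallel gray plates, q = σ(T₁⁴ − T₂⁴) / (1/ε₁ + 1/ε₂ − 1).
1/ε₁ + 1/ε₂ − 1 = 1/0.14 + 1/0.17 − 1 = 12.03.
T₁⁴ − T₂⁴ = 1.98×10^12 − 6.65×10^11 = 1.31×10^12 K⁴.
q = 5.67×10⁻⁸ × 1.31×10^12 / 12.03 = 6190 W/m².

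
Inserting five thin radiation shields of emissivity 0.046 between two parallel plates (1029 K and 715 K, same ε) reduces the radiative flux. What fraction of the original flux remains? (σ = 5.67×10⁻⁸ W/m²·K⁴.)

ratio ≈ 0.167

With N identical shields there are N+1 = 6 gaps in series, each with the same radiative resistance, so the flux falls to 1/(N+1) of its unshielded value.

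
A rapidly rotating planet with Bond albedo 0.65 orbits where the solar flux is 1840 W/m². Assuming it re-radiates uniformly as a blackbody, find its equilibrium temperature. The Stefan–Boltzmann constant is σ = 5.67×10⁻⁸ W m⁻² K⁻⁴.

Power absorbed = (1−a)S·πR²; power emitted = 4πR²σT⁴. Equating and cancelling πR²:
T = ((1−a)S / 4σ)^(1/4) = (644 / (4 × 5.67×10⁻⁸))^(1/4) = (2.84×10^9)^(1/4).
T = 231 K.

T ≈ 231 K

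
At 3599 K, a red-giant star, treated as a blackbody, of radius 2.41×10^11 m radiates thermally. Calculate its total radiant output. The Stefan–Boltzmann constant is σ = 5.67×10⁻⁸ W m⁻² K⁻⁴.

A = 4πr² = 4π × (2.41×10^11)² = 7.30×10^23 m².
P = σAT⁴ = 5.67×10⁻⁸ × 7.30×10^23 × (3599)⁴ = 5.67×10⁻⁸ × 7.30×10^23 × 1.68×10^14.
P = 6.94×10^30 W.

P ≈ 6.94×10^30 W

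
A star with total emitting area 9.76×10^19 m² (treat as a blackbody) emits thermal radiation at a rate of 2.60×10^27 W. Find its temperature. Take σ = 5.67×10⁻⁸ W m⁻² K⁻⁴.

T ≈ 4660 K

From P = σAT⁴, T = (P / σA)^(1/4) = (2.60×10^27 / (5.67×10⁻⁸ × 9.76×10^19))^(1/4).
T = (4.70×10^14)^(1/4) = 4660 K.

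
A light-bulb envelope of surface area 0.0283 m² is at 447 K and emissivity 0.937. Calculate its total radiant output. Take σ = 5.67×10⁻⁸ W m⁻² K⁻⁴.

P ≈ 60.0 W

P = εσAT⁴ = 0.937 × 5.67×10⁻⁸ × 0.0283 × (447)⁴ = 0.937 × 5.67×10⁻⁸ × 0.0283 × 3.99×10^10.
P = 60.0 W.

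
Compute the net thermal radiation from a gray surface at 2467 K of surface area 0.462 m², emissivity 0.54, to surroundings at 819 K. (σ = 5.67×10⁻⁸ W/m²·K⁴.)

Q = εσA(T⁴ − T_s⁴). T⁴ − T_s⁴ = (2467)⁴ − (819)⁴ = 3.70×10^13 − 4.50×10^11 = 3.66×10^13 K⁴.
Q = 0.54 × 5.67×10⁻⁸ × 0.462 × 3.66×10^13 = 5.18×10^5 W.

Q ≈ 5.18×10^5 W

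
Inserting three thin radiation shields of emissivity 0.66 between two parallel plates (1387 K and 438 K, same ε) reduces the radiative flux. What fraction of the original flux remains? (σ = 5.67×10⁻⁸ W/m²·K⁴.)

With N identical shields there are N+1 = 4 gaps in series, each with the same radiative resistance, so the flux falls to 1/(N+1) of its unshielded value.

ratio ≈ 0.250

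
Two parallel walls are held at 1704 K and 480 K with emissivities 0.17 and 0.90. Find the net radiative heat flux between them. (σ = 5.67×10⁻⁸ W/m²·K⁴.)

q ≈ 79300 W/m²

For two large parallel gray plates, q = σ(T₁⁴ − T₂⁴) / (1/ε₁ + 1/ε₂ − 1).
1/ε₁ + 1/ε₂ − 1 = 1/0.17 + 1/0.90 − 1 = 5.993.
T₁⁴ − T₂⁴ = 8.43×10^12 − 5.31×10^10 = 8.38×10^12 K⁴.
q = 5.67×10⁻⁸ × 8.38×10^12 / 5.993 = 79300 W/m².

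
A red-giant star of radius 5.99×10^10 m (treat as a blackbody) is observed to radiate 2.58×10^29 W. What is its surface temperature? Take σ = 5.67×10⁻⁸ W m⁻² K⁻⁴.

A = 4πr² = 4π × (5.99×10^10)² = 4.51×10^22 m².
From P = σAT⁴, T = (P / σA)^(1/4) = (2.58×10^29 / (5.67×10⁻⁸ × 4.51×10^22))^(1/4).
T = (1.01×10^14)^(1/4) = 3170 K.

T ≈ 3170 K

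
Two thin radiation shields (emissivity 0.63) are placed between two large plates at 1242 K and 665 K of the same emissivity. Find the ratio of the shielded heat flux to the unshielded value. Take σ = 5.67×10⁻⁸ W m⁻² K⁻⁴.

ratio ≈ 0.333

With N identical shields there are N+1 = 3 gaps in series, each with the same radiative resistance, so the flux falls to 1/(N+1) of its unshielded value.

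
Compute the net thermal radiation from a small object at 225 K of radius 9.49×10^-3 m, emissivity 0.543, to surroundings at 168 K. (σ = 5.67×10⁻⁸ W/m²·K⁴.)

A = 4πr² = 4π × (9.49×10^-3)² = 1.13×10^-3 m².
Q = εσA(T⁴ − T_s⁴). T⁴ − T_s⁴ = (225)⁴ − (168)⁴ = 2.56×10^9 − 7.97×10^8 = 1.77×10^9 K⁴.
Q = 0.543 × 5.67×10⁻⁸ × 1.13×10^-3 × 1.77×10^9 = 0.0615 W.

Q ≈ 0.0615 W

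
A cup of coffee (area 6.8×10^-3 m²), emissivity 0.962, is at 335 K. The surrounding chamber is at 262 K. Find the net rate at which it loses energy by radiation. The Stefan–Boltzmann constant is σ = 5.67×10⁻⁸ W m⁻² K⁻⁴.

Q ≈ 2.92 W

Q = εσA(T⁴ − T_s⁴). T⁴ − T_s⁴ = (335)⁴ − (262)⁴ = 1.26×10^10 − 4.71×10^9 = 7.88×10^9 K⁴.
Q = 0.962 × 5.67×10⁻⁸ × 6.80×10^-3 × 7.88×10^9 = 2.92 W.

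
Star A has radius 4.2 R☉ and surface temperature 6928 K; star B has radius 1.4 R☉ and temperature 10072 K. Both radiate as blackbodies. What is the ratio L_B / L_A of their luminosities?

L_B/L_A ≈ 0.496

L = 4πR²σT⁴ ∝ R²T⁴, so L_B/L_A = (1.4/4.2)² × (10072/6928)⁴ = 0.111 × 4.47 = 0.496.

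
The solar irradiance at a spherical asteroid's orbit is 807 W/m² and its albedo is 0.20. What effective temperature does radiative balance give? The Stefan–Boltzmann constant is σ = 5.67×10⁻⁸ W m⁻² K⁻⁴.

T ≈ 231 K

Power absorbed = (1−a)S·πR²; power emitted = 4πR²σT⁴. Equating and cancelling πR²:
T = ((1−a)S / 4σ)^(1/4) = (646 / (4 × 5.67×10⁻⁸))^(1/4) = (2.85×10^9)^(1/4).
T = 231 K.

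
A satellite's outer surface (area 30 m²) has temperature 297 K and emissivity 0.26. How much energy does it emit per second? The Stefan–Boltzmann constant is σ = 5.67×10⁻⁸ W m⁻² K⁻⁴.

P = εσAT⁴ = 0.26 × 5.67×10⁻⁸ × 30.0 × (297)⁴ = 0.26 × 5.67×10⁻⁸ × 30.0 × 7.78×10^9.
P = 3440 W.

P ≈ 3440 W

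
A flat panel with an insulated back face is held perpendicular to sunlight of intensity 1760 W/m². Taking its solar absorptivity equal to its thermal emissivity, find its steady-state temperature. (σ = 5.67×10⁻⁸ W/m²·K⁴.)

Absorbed flux αS = emitted flux εσT⁴ (one radiating face); with α = ε, T = (S/σ)^(1/4).
T = (1760 / 5.67×10⁻⁸)^(1/4) = (3.10×10^10)^(1/4).
T = 420 K.

T ≈ 420 K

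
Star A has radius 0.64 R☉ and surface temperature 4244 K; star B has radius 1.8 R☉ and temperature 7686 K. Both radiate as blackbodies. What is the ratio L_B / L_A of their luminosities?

L_B/L_A ≈ 85.1

L = 4πR²σT⁴ ∝ R²T⁴, so L_B/L_A = (1.8/0.64)² × (7686/4244)⁴ = 7.91 × 10.8 = 85.1.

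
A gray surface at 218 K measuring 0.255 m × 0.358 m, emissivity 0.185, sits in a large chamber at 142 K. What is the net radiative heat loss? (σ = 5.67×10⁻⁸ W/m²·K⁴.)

Q ≈ 1.77 W

A = 0.255 × 0.358 = 0.0913 m².
Q = εσA(T⁴ − T_s⁴). T⁴ − T_s⁴ = (218)⁴ − (142)⁴ = 2.26×10^9 − 4.07×10^8 = 1.85×10^9 K⁴.
Q = 0.185 × 5.67×10⁻⁸ × 0.0913 × 1.85×10^9 = 1.77 W.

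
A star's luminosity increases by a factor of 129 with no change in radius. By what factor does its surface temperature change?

P ∝ T⁴ ⇒ T ∝ P^(1/4), so T scales by (129)^(1/4) = 3.37.

factor ≈ 3.37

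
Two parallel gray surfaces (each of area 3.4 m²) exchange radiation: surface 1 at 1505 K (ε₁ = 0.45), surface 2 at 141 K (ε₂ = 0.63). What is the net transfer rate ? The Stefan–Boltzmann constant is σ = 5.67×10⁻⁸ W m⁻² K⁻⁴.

Q ≈ 3.52×10^5 W

For two large parallel gray plates, q = σ(T₁⁴ − T₂⁴) / (1/ε₁ + 1/ε₂ − 1).
1/ε₁ + 1/ε₂ − 1 = 1/0.45 + 1/0.63 − 1 = 2.810.
T₁⁴ − T₂⁴ = 5.13×10^12 − 3.95×10^8 = 5.13×10^12 K⁴.
q = 5.67×10⁻⁸ × 5.13×10^12 / 2.810 = 1.04×10^5 W/m².
Q = q·A = 1.04×10^5 × 3.4 = 3.52×10^5 W.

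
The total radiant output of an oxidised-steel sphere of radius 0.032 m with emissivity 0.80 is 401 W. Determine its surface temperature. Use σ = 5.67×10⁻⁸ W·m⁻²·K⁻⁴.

A = 4πr² = 4π × (0.032)² = 0.0129 m².
From P = εσAT⁴, T = (P / εσA)^(1/4) = (401 / (0.80 × 5.67×10⁻⁸ × 0.0129))^(1/4).
T = (6.87×10^11)^(1/4) = 910 K.

T ≈ 910 K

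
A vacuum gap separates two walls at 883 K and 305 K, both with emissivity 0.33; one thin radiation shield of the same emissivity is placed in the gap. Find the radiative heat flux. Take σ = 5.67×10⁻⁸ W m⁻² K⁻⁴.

Each of the 2 gaps contributes resistance (2/ε − 1) = 2/0.33 − 1 = 5.061; total = 10.12.
q = σ(T₁⁴ − T₂⁴) / 10.12 = 5.67×10⁻⁸ × 5.99×10^11 / 10.12 = 3360 W/m².

q ≈ 3360 W/m²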